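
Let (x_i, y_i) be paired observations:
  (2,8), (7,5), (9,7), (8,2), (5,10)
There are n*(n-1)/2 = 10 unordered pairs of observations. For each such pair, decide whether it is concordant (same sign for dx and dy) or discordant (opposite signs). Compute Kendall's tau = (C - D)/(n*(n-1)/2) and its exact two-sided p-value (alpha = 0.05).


Step 1: Enumerate the 10 unordered pairs (i,j) with i<j and classify each by sign(x_j-x_i) * sign(y_j-y_i).
  (1,2):dx=+5,dy=-3->D; (1,3):dx=+7,dy=-1->D; (1,4):dx=+6,dy=-6->D; (1,5):dx=+3,dy=+2->C
  (2,3):dx=+2,dy=+2->C; (2,4):dx=+1,dy=-3->D; (2,5):dx=-2,dy=+5->D; (3,4):dx=-1,dy=-5->C
  (3,5):dx=-4,dy=+3->D; (4,5):dx=-3,dy=+8->D
Step 2: C = 3, D = 7, total pairs = 10.
Step 3: tau = (C - D)/(n(n-1)/2) = (3 - 7)/10 = -0.400000.
Step 4: Exact two-sided p-value (enumerate n! = 120 permutations of y under H0): p = 0.483333.
Step 5: alpha = 0.05. fail to reject H0.

tau_b = -0.4000 (C=3, D=7), p = 0.483333, fail to reject H0.


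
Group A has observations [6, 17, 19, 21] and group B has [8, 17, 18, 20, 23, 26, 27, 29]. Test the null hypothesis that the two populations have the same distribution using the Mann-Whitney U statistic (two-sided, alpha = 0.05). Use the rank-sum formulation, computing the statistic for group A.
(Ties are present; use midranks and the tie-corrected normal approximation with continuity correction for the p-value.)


Step 1: Combine and sort all 12 observations; assign midranks.
sorted (value, group): (6,X), (8,Y), (17,X), (17,Y), (18,Y), (19,X), (20,Y), (21,X), (23,Y), (26,Y), (27,Y), (29,Y)
ranks: 6->1, 8->2, 17->3.5, 17->3.5, 18->5, 19->6, 20->7, 21->8, 23->9, 26->10, 27->11, 29->12
Step 2: Rank sum for X: R1 = 1 + 3.5 + 6 + 8 = 18.5.
Step 3: U_X = R1 - n1(n1+1)/2 = 18.5 - 4*5/2 = 18.5 - 10 = 8.5.
       U_Y = n1*n2 - U_X = 32 - 8.5 = 23.5.
Step 4: Ties are present, so use the tie-corrected normal approximation (with continuity correction) for the p-value.
Step 5: p-value = 0.233663; compare to alpha = 0.05. fail to reject H0.

U_X = 8.5, p = 0.233663, fail to reject H0 at alpha = 0.05.


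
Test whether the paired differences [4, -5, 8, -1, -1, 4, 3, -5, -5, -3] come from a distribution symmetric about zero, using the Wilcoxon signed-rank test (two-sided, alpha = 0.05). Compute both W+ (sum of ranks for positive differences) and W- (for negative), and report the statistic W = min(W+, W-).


Step 1: Drop any zero differences (none here) and take |d_i|.
|d| = [4, 5, 8, 1, 1, 4, 3, 5, 5, 3]
Step 2: Midrank |d_i| (ties get averaged ranks).
ranks: |4|->5.5, |5|->8, |8|->10, |1|->1.5, |1|->1.5, |4|->5.5, |3|->3.5, |5|->8, |5|->8, |3|->3.5
Step 3: Attach original signs; sum ranks with positive sign and with negative sign.
W+ = 5.5 + 10 + 5.5 + 3.5 = 24.5
W- = 8 + 1.5 + 1.5 + 8 + 8 + 3.5 = 30.5
(Check: W+ + W- = 55 should equal n(n+1)/2 = 55.)
Step 4: Test statistic W = min(W+, W-) = 24.5.
Step 5: Ties in |d|, so use the tie-corrected normal approximation.
        E[W] = n(n+1)/4 = 10*11/4 = 27.5.
        Tie groups: |d|=1 (t=2), |d|=3 (t=2), |d|=4 (t=2), |d|=5 (t=3); sum(t^3 - t) = 42.
        Var[W] = n(n+1)(2n+1)/24 - sum(t^3-t)/48 = 2310/24 - 42/48 = 95.375.
        z = (W - E[W]) / sqrt(Var[W]) = (24.5 - 27.5) / 9.7660 = -0.3072.
        Two-sided p = 2*Phi(z) = 0.758700.
Step 6: alpha = 0.05. fail to reject H0.

W+ = 24.5, W- = 30.5, W = min = 24.5, p = 0.758700, fail to reject H0.


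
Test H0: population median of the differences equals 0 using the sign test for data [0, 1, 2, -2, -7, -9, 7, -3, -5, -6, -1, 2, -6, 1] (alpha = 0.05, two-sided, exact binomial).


Step 1: Discard zero differences. Original n = 14; n_eff = number of nonzero differences = 13.
Nonzero differences (with sign): +1, +2, -2, -7, -9, +7, -3, -5, -6, -1, +2, -6, +1
Step 2: Count signs: positive = 5, negative = 8.
Step 3: Under H0: P(positive) = 0.5, so the number of positives S ~ Bin(13, 0.5).
Step 4: Two-sided exact p-value = sum of Bin(13,0.5) probabilities at or below the observed probability = 0.581055.
Step 5: alpha = 0.05. fail to reject H0.

n_eff = 13, pos = 5, neg = 8, p = 0.581055, fail to reject H0.


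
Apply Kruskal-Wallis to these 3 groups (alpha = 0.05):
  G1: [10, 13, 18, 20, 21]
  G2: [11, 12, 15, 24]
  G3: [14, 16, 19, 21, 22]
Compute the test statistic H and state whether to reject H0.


Step 1: Combine all N = 14 observations and assign midranks.
sorted (value, group, rank): (10,G1,1), (11,G2,2), (12,G2,3), (13,G1,4), (14,G3,5), (15,G2,6), (16,G3,7), (18,G1,8), (19,G3,9), (20,G1,10), (21,G1,11.5), (21,G3,11.5), (22,G3,13), (24,G2,14)
Step 2: Sum ranks within each group.
R_1 = 34.5 (n_1 = 5)
R_2 = 25 (n_2 = 4)
R_3 = 45.5 (n_3 = 5)
Step 3: H = 12/(N(N+1)) * sum(R_i^2/n_i) - 3(N+1)
     = 12/(14*15) * (34.5^2/5 + 25^2/4 + 45.5^2/5) - 3*15
     = 0.057143 * 808.35 - 45
     = 1.191429.
Step 4: Ties present; correction factor C = 1 - 6/(14^3 - 14) = 0.997802. Corrected H = 1.191429 / 0.997802 = 1.194053.
Step 5: Under H0, H ~ chi^2(2); p-value = 0.550446.
Step 6: alpha = 0.05. fail to reject H0.

H = 1.1941, df = 2, p = 0.550446, fail to reject H0.


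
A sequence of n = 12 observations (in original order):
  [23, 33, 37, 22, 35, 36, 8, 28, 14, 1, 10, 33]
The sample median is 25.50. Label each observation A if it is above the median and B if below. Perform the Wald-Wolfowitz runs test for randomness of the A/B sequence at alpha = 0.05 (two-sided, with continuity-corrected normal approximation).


Step 1: Compute median = 25.50; label A = above, B = below.
Labels in order: BAABAABABBBA  (n_A = 6, n_B = 6)
Step 2: Count runs R = 8.
Step 3: Under H0 (random ordering), E[R] = 2*n_A*n_B/(n_A+n_B) + 1 = 2*6*6/12 + 1 = 7.0000.
        Var[R] = 2*n_A*n_B*(2*n_A*n_B - n_A - n_B) / ((n_A+n_B)^2 * (n_A+n_B-1)) = 4320/1584 = 2.7273.
        SD[R] = 1.6514.
Step 4: Continuity-corrected z = (R - 0.5 - E[R]) / SD[R] = (8 - 0.5 - 7.0000) / 1.6514 = 0.3028.
Step 5: Two-sided p-value via normal approximation = 2*(1 - Phi(|z|)) = 0.762069.
Step 6: alpha = 0.05. fail to reject H0.

R = 8, z = 0.3028, p = 0.762069, fail to reject H0.


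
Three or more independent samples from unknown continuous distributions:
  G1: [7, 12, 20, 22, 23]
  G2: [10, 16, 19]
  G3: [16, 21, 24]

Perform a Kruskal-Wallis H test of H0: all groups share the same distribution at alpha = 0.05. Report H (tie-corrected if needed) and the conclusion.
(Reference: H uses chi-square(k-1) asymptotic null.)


Step 1: Combine all N = 11 observations and assign midranks.
sorted (value, group, rank): (7,G1,1), (10,G2,2), (12,G1,3), (16,G2,4.5), (16,G3,4.5), (19,G2,6), (20,G1,7), (21,G3,8), (22,G1,9), (23,G1,10), (24,G3,11)
Step 2: Sum ranks within each group.
R_1 = 30 (n_1 = 5)
R_2 = 12.5 (n_2 = 3)
R_3 = 23.5 (n_3 = 3)
Step 3: H = 12/(N(N+1)) * sum(R_i^2/n_i) - 3(N+1)
     = 12/(11*12) * (30^2/5 + 12.5^2/3 + 23.5^2/3) - 3*12
     = 0.090909 * 416.167 - 36
     = 1.833333.
Step 4: Ties present; correction factor C = 1 - 6/(11^3 - 11) = 0.995455. Corrected H = 1.833333 / 0.995455 = 1.841705.
Step 5: Under H0, H ~ chi^2(2); p-value = 0.398180.
Step 6: alpha = 0.05. fail to reject H0.

H = 1.8417, df = 2, p = 0.398180, fail to reject H0.


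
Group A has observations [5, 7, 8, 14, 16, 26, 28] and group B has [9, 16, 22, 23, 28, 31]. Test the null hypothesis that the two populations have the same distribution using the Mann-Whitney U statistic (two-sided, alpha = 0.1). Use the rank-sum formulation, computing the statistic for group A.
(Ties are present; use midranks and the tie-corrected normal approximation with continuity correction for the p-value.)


Step 1: Combine and sort all 13 observations; assign midranks.
sorted (value, group): (5,X), (7,X), (8,X), (9,Y), (14,X), (16,X), (16,Y), (22,Y), (23,Y), (26,X), (28,X), (28,Y), (31,Y)
ranks: 5->1, 7->2, 8->3, 9->4, 14->5, 16->6.5, 16->6.5, 22->8, 23->9, 26->10, 28->11.5, 28->11.5, 31->13
Step 2: Rank sum for X: R1 = 1 + 2 + 3 + 5 + 6.5 + 10 + 11.5 = 39.
Step 3: U_X = R1 - n1(n1+1)/2 = 39 - 7*8/2 = 39 - 28 = 11.
       U_Y = n1*n2 - U_X = 42 - 11 = 31.
Step 4: Ties are present, so use the tie-corrected normal approximation (with continuity correction) for the p-value.
Step 5: p-value = 0.173549; compare to alpha = 0.1. fail to reject H0.

U_X = 11, p = 0.173549, fail to reject H0 at alpha = 0.1.


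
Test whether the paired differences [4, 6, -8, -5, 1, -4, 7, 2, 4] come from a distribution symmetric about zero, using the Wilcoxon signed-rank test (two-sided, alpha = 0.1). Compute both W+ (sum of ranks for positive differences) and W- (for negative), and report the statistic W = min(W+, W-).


Step 1: Drop any zero differences (none here) and take |d_i|.
|d| = [4, 6, 8, 5, 1, 4, 7, 2, 4]
Step 2: Midrank |d_i| (ties get averaged ranks).
ranks: |4|->4, |6|->7, |8|->9, |5|->6, |1|->1, |4|->4, |7|->8, |2|->2, |4|->4
Step 3: Attach original signs; sum ranks with positive sign and with negative sign.
W+ = 4 + 7 + 1 + 8 + 2 + 4 = 26
W- = 9 + 6 + 4 = 19
(Check: W+ + W- = 45 should equal n(n+1)/2 = 45.)
Step 4: Test statistic W = min(W+, W-) = 19.
Step 5: Ties in |d|, so use the tie-corrected normal approximation.
        E[W] = n(n+1)/4 = 9*10/4 = 22.5.
        Tie groups: |d|=4 (t=3); sum(t^3 - t) = 24.
        Var[W] = n(n+1)(2n+1)/24 - sum(t^3-t)/48 = 1710/24 - 24/48 = 70.75.
        z = (W - E[W]) / sqrt(Var[W]) = (19 - 22.5) / 8.4113 = -0.4161.
        Two-sided p = 2*Phi(z) = 0.677332.
Step 6: alpha = 0.1. fail to reject H0.

W+ = 26, W- = 19, W = min = 19, p = 0.677332, fail to reject H0.


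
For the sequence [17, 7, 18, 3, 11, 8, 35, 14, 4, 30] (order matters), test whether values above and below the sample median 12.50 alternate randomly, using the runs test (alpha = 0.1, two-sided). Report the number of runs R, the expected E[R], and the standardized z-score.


Step 1: Compute median = 12.50; label A = above, B = below.
Labels in order: ABABBBAABA  (n_A = 5, n_B = 5)
Step 2: Count runs R = 7.
Step 3: Under H0 (random ordering), E[R] = 2*n_A*n_B/(n_A+n_B) + 1 = 2*5*5/10 + 1 = 6.0000.
        Var[R] = 2*n_A*n_B*(2*n_A*n_B - n_A - n_B) / ((n_A+n_B)^2 * (n_A+n_B-1)) = 2000/900 = 2.2222.
        SD[R] = 1.4907.
Step 4: Continuity-corrected z = (R - 0.5 - E[R]) / SD[R] = (7 - 0.5 - 6.0000) / 1.4907 = 0.3354.
Step 5: Two-sided p-value via normal approximation = 2*(1 - Phi(|z|)) = 0.737316.
Step 6: alpha = 0.1. fail to reject H0.

R = 7, z = 0.3354, p = 0.737316, fail to reject H0.


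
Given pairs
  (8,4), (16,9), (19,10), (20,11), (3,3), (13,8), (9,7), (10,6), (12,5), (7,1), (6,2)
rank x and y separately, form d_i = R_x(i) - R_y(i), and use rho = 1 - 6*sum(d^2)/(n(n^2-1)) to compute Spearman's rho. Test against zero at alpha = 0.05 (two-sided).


Step 1: Rank x and y separately (midranks; no ties here).
rank(x): 8->4, 16->9, 19->10, 20->11, 3->1, 13->8, 9->5, 10->6, 12->7, 7->3, 6->2
rank(y): 4->4, 9->9, 10->10, 11->11, 3->3, 8->8, 7->7, 6->6, 5->5, 1->1, 2->2
Step 2: d_i = R_x(i) - R_y(i); compute d_i^2.
  (4-4)^2=0, (9-9)^2=0, (10-10)^2=0, (11-11)^2=0, (1-3)^2=4, (8-8)^2=0, (5-7)^2=4, (6-6)^2=0, (7-5)^2=4, (3-1)^2=4, (2-2)^2=0
sum(d^2) = 16.
Step 3: rho = 1 - 6*16 / (11*(11^2 - 1)) = 1 - 96/1320 = 0.927273.
Step 4: Under H0, t = rho * sqrt((n-2)/(1-rho^2)) = 7.4303 ~ t(9).
Step 5: Two-sided p-value from the t-distribution with 9 df = 0.000040.
Step 6: alpha = 0.05. reject H0.

rho = 0.9273, p = 0.000040, reject H0 at alpha = 0.05.


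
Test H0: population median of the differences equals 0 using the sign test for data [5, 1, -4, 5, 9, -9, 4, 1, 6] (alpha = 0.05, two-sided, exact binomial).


Step 1: Discard zero differences. Original n = 9; n_eff = number of nonzero differences = 9.
Nonzero differences (with sign): +5, +1, -4, +5, +9, -9, +4, +1, +6
Step 2: Count signs: positive = 7, negative = 2.
Step 3: Under H0: P(positive) = 0.5, so the number of positives S ~ Bin(9, 0.5).
Step 4: Two-sided exact p-value = sum of Bin(9,0.5) probabilities at or below the observed probability = 0.179688.
Step 5: alpha = 0.05. fail to reject H0.

n_eff = 9, pos = 7, neg = 2, p = 0.179688, fail to reject H0.


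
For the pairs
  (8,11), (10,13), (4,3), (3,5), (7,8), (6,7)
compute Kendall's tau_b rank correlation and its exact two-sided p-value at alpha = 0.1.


Step 1: Enumerate the 15 unordered pairs (i,j) with i<j and classify each by sign(x_j-x_i) * sign(y_j-y_i).
  (1,2):dx=+2,dy=+2->C; (1,3):dx=-4,dy=-8->C; (1,4):dx=-5,dy=-6->C; (1,5):dx=-1,dy=-3->C
  (1,6):dx=-2,dy=-4->C; (2,3):dx=-6,dy=-10->C; (2,4):dx=-7,dy=-8->C; (2,5):dx=-3,dy=-5->C
  (2,6):dx=-4,dy=-6->C; (3,4):dx=-1,dy=+2->D; (3,5):dx=+3,dy=+5->C; (3,6):dx=+2,dy=+4->C
  (4,5):dx=+4,dy=+3->C; (4,6):dx=+3,dy=+2->C; (5,6):dx=-1,dy=-1->C
Step 2: C = 14, D = 1, total pairs = 15.
Step 3: tau = (C - D)/(n(n-1)/2) = (14 - 1)/15 = 0.866667.
Step 4: Exact two-sided p-value (enumerate n! = 720 permutations of y under H0): p = 0.016667.
Step 5: alpha = 0.1. reject H0.

tau_b = 0.8667 (C=14, D=1), p = 0.016667, reject H0.


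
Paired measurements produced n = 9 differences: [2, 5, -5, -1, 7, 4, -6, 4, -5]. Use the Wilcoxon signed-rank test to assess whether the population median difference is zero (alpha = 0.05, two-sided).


Step 1: Drop any zero differences (none here) and take |d_i|.
|d| = [2, 5, 5, 1, 7, 4, 6, 4, 5]
Step 2: Midrank |d_i| (ties get averaged ranks).
ranks: |2|->2, |5|->6, |5|->6, |1|->1, |7|->9, |4|->3.5, |6|->8, |4|->3.5, |5|->6
Step 3: Attach original signs; sum ranks with positive sign and with negative sign.
W+ = 2 + 6 + 9 + 3.5 + 3.5 = 24
W- = 6 + 1 + 8 + 6 = 21
(Check: W+ + W- = 45 should equal n(n+1)/2 = 45.)
Step 4: Test statistic W = min(W+, W-) = 21.
Step 5: Ties in |d|, so use the tie-corrected normal approximation.
        E[W] = n(n+1)/4 = 9*10/4 = 22.5.
        Tie groups: |d|=4 (t=2), |d|=5 (t=3); sum(t^3 - t) = 30.
        Var[W] = n(n+1)(2n+1)/24 - sum(t^3-t)/48 = 1710/24 - 30/48 = 70.625.
        z = (W - E[W]) / sqrt(Var[W]) = (21 - 22.5) / 8.4039 = -0.1785.
        Two-sided p = 2*Phi(z) = 0.858339.
Step 6: alpha = 0.05. fail to reject H0.

W+ = 24, W- = 21, W = min = 21, p = 0.858339, fail to reject H0.


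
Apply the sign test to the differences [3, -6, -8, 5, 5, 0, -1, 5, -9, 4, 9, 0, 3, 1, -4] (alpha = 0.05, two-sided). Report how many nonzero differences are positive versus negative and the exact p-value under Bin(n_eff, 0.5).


Step 1: Discard zero differences. Original n = 15; n_eff = number of nonzero differences = 13.
Nonzero differences (with sign): +3, -6, -8, +5, +5, -1, +5, -9, +4, +9, +3, +1, -4
Step 2: Count signs: positive = 8, negative = 5.
Step 3: Under H0: P(positive) = 0.5, so the number of positives S ~ Bin(13, 0.5).
Step 4: Two-sided exact p-value = sum of Bin(13,0.5) probabilities at or below the observed probability = 0.581055.
Step 5: alpha = 0.05. fail to reject H0.

n_eff = 13, pos = 8, neg = 5, p = 0.581055, fail to reject H0.


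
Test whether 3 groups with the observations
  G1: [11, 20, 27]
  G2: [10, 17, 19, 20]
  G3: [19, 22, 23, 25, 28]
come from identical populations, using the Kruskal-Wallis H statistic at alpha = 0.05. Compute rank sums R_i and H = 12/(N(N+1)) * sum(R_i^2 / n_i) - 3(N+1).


Step 1: Combine all N = 12 observations and assign midranks.
sorted (value, group, rank): (10,G2,1), (11,G1,2), (17,G2,3), (19,G2,4.5), (19,G3,4.5), (20,G1,6.5), (20,G2,6.5), (22,G3,8), (23,G3,9), (25,G3,10), (27,G1,11), (28,G3,12)
Step 2: Sum ranks within each group.
R_1 = 19.5 (n_1 = 3)
R_2 = 15 (n_2 = 4)
R_3 = 43.5 (n_3 = 5)
Step 3: H = 12/(N(N+1)) * sum(R_i^2/n_i) - 3(N+1)
     = 12/(12*13) * (19.5^2/3 + 15^2/4 + 43.5^2/5) - 3*13
     = 0.076923 * 561.45 - 39
     = 4.188462.
Step 4: Ties present; correction factor C = 1 - 12/(12^3 - 12) = 0.993007. Corrected H = 4.188462 / 0.993007 = 4.217958.
Step 5: Under H0, H ~ chi^2(2); p-value = 0.121362.
Step 6: alpha = 0.05. fail to reject H0.

H = 4.2180, df = 2, p = 0.121362, fail to reject H0.


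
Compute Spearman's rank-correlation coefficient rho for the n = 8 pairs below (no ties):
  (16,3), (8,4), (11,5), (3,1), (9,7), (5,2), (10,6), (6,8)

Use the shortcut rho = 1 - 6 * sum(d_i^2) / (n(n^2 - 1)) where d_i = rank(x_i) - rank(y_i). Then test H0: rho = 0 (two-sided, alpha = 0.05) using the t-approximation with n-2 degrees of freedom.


Step 1: Rank x and y separately (midranks; no ties here).
rank(x): 16->8, 8->4, 11->7, 3->1, 9->5, 5->2, 10->6, 6->3
rank(y): 3->3, 4->4, 5->5, 1->1, 7->7, 2->2, 6->6, 8->8
Step 2: d_i = R_x(i) - R_y(i); compute d_i^2.
  (8-3)^2=25, (4-4)^2=0, (7-5)^2=4, (1-1)^2=0, (5-7)^2=4, (2-2)^2=0, (6-6)^2=0, (3-8)^2=25
sum(d^2) = 58.
Step 3: rho = 1 - 6*58 / (8*(8^2 - 1)) = 1 - 348/504 = 0.309524.
Step 4: Under H0, t = rho * sqrt((n-2)/(1-rho^2)) = 0.7973 ~ t(6).
Step 5: Two-sided p-value from the t-distribution with 6 df = 0.455645.
Step 6: alpha = 0.05. fail to reject H0.

rho = 0.3095, p = 0.455645, fail to reject H0 at alpha = 0.05.


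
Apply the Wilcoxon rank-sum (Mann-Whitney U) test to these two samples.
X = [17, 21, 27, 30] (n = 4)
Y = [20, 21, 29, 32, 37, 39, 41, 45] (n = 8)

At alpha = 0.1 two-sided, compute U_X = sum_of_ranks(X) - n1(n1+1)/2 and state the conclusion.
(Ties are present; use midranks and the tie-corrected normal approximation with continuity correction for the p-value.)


Step 1: Combine and sort all 12 observations; assign midranks.
sorted (value, group): (17,X), (20,Y), (21,X), (21,Y), (27,X), (29,Y), (30,X), (32,Y), (37,Y), (39,Y), (41,Y), (45,Y)
ranks: 17->1, 20->2, 21->3.5, 21->3.5, 27->5, 29->6, 30->7, 32->8, 37->9, 39->10, 41->11, 45->12
Step 2: Rank sum for X: R1 = 1 + 3.5 + 5 + 7 = 16.5.
Step 3: U_X = R1 - n1(n1+1)/2 = 16.5 - 4*5/2 = 16.5 - 10 = 6.5.
       U_Y = n1*n2 - U_X = 32 - 6.5 = 25.5.
Step 4: Ties are present, so use the tie-corrected normal approximation (with continuity correction) for the p-value.
Step 5: p-value = 0.125707; compare to alpha = 0.1. fail to reject H0.

U_X = 6.5, p = 0.125707, fail to reject H0 at alpha = 0.1.


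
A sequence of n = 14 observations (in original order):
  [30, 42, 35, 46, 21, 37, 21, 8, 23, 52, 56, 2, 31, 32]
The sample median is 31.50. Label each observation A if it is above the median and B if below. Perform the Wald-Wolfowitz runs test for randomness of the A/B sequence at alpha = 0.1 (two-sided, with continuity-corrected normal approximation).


Step 1: Compute median = 31.50; label A = above, B = below.
Labels in order: BAAABABBBAABBA  (n_A = 7, n_B = 7)
Step 2: Count runs R = 8.
Step 3: Under H0 (random ordering), E[R] = 2*n_A*n_B/(n_A+n_B) + 1 = 2*7*7/14 + 1 = 8.0000.
        Var[R] = 2*n_A*n_B*(2*n_A*n_B - n_A - n_B) / ((n_A+n_B)^2 * (n_A+n_B-1)) = 8232/2548 = 3.2308.
        SD[R] = 1.7974.
Step 4: R = E[R], so z = 0 with no continuity correction.
Step 5: Two-sided p-value via normal approximation = 2*(1 - Phi(|z|)) = 1.000000.
Step 6: alpha = 0.1. fail to reject H0.

R = 8, z = 0.0000, p = 1.000000, fail to reject H0.


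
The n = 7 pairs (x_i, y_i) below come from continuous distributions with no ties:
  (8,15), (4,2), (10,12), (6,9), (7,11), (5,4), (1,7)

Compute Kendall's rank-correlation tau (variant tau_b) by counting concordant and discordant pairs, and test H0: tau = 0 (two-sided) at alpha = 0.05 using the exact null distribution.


Step 1: Enumerate the 21 unordered pairs (i,j) with i<j and classify each by sign(x_j-x_i) * sign(y_j-y_i).
  (1,2):dx=-4,dy=-13->C; (1,3):dx=+2,dy=-3->D; (1,4):dx=-2,dy=-6->C; (1,5):dx=-1,dy=-4->C
  (1,6):dx=-3,dy=-11->C; (1,7):dx=-7,dy=-8->C; (2,3):dx=+6,dy=+10->C; (2,4):dx=+2,dy=+7->C
  (2,5):dx=+3,dy=+9->C; (2,6):dx=+1,dy=+2->C; (2,7):dx=-3,dy=+5->D; (3,4):dx=-4,dy=-3->C
  (3,5):dx=-3,dy=-1->C; (3,6):dx=-5,dy=-8->C; (3,7):dx=-9,dy=-5->C; (4,5):dx=+1,dy=+2->C
  (4,6):dx=-1,dy=-5->C; (4,7):dx=-5,dy=-2->C; (5,6):dx=-2,dy=-7->C; (5,7):dx=-6,dy=-4->C
  (6,7):dx=-4,dy=+3->D
Step 2: C = 18, D = 3, total pairs = 21.
Step 3: tau = (C - D)/(n(n-1)/2) = (18 - 3)/21 = 0.714286.
Step 4: Exact two-sided p-value (enumerate n! = 5040 permutations of y under H0): p = 0.030159.
Step 5: alpha = 0.05. reject H0.

tau_b = 0.7143 (C=18, D=3), p = 0.030159, reject H0.


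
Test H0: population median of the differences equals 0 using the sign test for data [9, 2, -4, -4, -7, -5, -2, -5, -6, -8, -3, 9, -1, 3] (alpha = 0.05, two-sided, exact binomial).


Step 1: Discard zero differences. Original n = 14; n_eff = number of nonzero differences = 14.
Nonzero differences (with sign): +9, +2, -4, -4, -7, -5, -2, -5, -6, -8, -3, +9, -1, +3
Step 2: Count signs: positive = 4, negative = 10.
Step 3: Under H0: P(positive) = 0.5, so the number of positives S ~ Bin(14, 0.5).
Step 4: Two-sided exact p-value = sum of Bin(14,0.5) probabilities at or below the observed probability = 0.179565.
Step 5: alpha = 0.05. fail to reject H0.

n_eff = 14, pos = 4, neg = 10, p = 0.179565, fail to reject H0.


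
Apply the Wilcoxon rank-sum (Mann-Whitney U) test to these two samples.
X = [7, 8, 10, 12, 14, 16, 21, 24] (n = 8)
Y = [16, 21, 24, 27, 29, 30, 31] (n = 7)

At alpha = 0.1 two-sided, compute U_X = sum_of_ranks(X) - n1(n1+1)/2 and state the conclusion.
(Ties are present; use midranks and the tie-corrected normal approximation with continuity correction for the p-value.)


Step 1: Combine and sort all 15 observations; assign midranks.
sorted (value, group): (7,X), (8,X), (10,X), (12,X), (14,X), (16,X), (16,Y), (21,X), (21,Y), (24,X), (24,Y), (27,Y), (29,Y), (30,Y), (31,Y)
ranks: 7->1, 8->2, 10->3, 12->4, 14->5, 16->6.5, 16->6.5, 21->8.5, 21->8.5, 24->10.5, 24->10.5, 27->12, 29->13, 30->14, 31->15
Step 2: Rank sum for X: R1 = 1 + 2 + 3 + 4 + 5 + 6.5 + 8.5 + 10.5 = 40.5.
Step 3: U_X = R1 - n1(n1+1)/2 = 40.5 - 8*9/2 = 40.5 - 36 = 4.5.
       U_Y = n1*n2 - U_X = 56 - 4.5 = 51.5.
Step 4: Ties are present, so use the tie-corrected normal approximation (with continuity correction) for the p-value.
Step 5: p-value = 0.007610; compare to alpha = 0.1. reject H0.

U_X = 4.5, p = 0.007610, reject H0 at alpha = 0.1.


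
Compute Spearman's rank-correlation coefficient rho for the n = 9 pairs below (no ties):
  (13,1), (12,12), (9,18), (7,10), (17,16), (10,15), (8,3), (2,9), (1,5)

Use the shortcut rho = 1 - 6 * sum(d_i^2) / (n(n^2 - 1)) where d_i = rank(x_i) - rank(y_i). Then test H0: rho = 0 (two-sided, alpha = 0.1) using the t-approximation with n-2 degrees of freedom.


Step 1: Rank x and y separately (midranks; no ties here).
rank(x): 13->8, 12->7, 9->5, 7->3, 17->9, 10->6, 8->4, 2->2, 1->1
rank(y): 1->1, 12->6, 18->9, 10->5, 16->8, 15->7, 3->2, 9->4, 5->3
Step 2: d_i = R_x(i) - R_y(i); compute d_i^2.
  (8-1)^2=49, (7-6)^2=1, (5-9)^2=16, (3-5)^2=4, (9-8)^2=1, (6-7)^2=1, (4-2)^2=4, (2-4)^2=4, (1-3)^2=4
sum(d^2) = 84.
Step 3: rho = 1 - 6*84 / (9*(9^2 - 1)) = 1 - 504/720 = 0.300000.
Step 4: Under H0, t = rho * sqrt((n-2)/(1-rho^2)) = 0.8321 ~ t(7).
Step 5: Two-sided p-value from the t-distribution with 7 df = 0.432845.
Step 6: alpha = 0.1. fail to reject H0.

rho = 0.3000, p = 0.432845, fail to reject H0 at alpha = 0.1.


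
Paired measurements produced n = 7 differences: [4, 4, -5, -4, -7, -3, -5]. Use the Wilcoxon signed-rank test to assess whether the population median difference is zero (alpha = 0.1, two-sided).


Step 1: Drop any zero differences (none here) and take |d_i|.
|d| = [4, 4, 5, 4, 7, 3, 5]
Step 2: Midrank |d_i| (ties get averaged ranks).
ranks: |4|->3, |4|->3, |5|->5.5, |4|->3, |7|->7, |3|->1, |5|->5.5
Step 3: Attach original signs; sum ranks with positive sign and with negative sign.
W+ = 3 + 3 = 6
W- = 5.5 + 3 + 7 + 1 + 5.5 = 22
(Check: W+ + W- = 28 should equal n(n+1)/2 = 28.)
Step 4: Test statistic W = min(W+, W-) = 6.
Step 5: Ties in |d|, so use the tie-corrected normal approximation.
        E[W] = n(n+1)/4 = 7*8/4 = 14.
        Tie groups: |d|=4 (t=3), |d|=5 (t=2); sum(t^3 - t) = 30.
        Var[W] = n(n+1)(2n+1)/24 - sum(t^3-t)/48 = 840/24 - 30/48 = 34.375.
        z = (W - E[W]) / sqrt(Var[W]) = (6 - 14) / 5.8630 = -1.3645.
        Two-sided p = 2*Phi(z) = 0.172415.
Step 6: alpha = 0.1. fail to reject H0.

W+ = 6, W- = 22, W = min = 6, p = 0.172415, fail to reject H0.


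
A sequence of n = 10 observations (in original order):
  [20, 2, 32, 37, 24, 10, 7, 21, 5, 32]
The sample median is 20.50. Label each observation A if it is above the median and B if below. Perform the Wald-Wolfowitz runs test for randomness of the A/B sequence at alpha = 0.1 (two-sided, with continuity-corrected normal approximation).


Step 1: Compute median = 20.50; label A = above, B = below.
Labels in order: BBAAABBABA  (n_A = 5, n_B = 5)
Step 2: Count runs R = 6.
Step 3: Under H0 (random ordering), E[R] = 2*n_A*n_B/(n_A+n_B) + 1 = 2*5*5/10 + 1 = 6.0000.
        Var[R] = 2*n_A*n_B*(2*n_A*n_B - n_A - n_B) / ((n_A+n_B)^2 * (n_A+n_B-1)) = 2000/900 = 2.2222.
        SD[R] = 1.4907.
Step 4: R = E[R], so z = 0 with no continuity correction.
Step 5: Two-sided p-value via normal approximation = 2*(1 - Phi(|z|)) = 1.000000.
Step 6: alpha = 0.1. fail to reject H0.

R = 6, z = 0.0000, p = 1.000000, fail to reject H0.


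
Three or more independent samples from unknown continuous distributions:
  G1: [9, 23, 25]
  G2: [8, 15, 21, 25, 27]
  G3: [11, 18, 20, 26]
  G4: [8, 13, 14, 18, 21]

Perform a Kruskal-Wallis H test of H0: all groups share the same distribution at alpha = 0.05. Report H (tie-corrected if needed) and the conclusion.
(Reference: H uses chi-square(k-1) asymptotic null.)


Step 1: Combine all N = 17 observations and assign midranks.
sorted (value, group, rank): (8,G2,1.5), (8,G4,1.5), (9,G1,3), (11,G3,4), (13,G4,5), (14,G4,6), (15,G2,7), (18,G3,8.5), (18,G4,8.5), (20,G3,10), (21,G2,11.5), (21,G4,11.5), (23,G1,13), (25,G1,14.5), (25,G2,14.5), (26,G3,16), (27,G2,17)
Step 2: Sum ranks within each group.
R_1 = 30.5 (n_1 = 3)
R_2 = 51.5 (n_2 = 5)
R_3 = 38.5 (n_3 = 4)
R_4 = 32.5 (n_4 = 5)
Step 3: H = 12/(N(N+1)) * sum(R_i^2/n_i) - 3(N+1)
     = 12/(17*18) * (30.5^2/3 + 51.5^2/5 + 38.5^2/4 + 32.5^2/5) - 3*18
     = 0.039216 * 1422.35 - 54
     = 1.778268.
Step 4: Ties present; correction factor C = 1 - 24/(17^3 - 17) = 0.995098. Corrected H = 1.778268 / 0.995098 = 1.787028.
Step 5: Under H0, H ~ chi^2(3); p-value = 0.617762.
Step 6: alpha = 0.05. fail to reject H0.

H = 1.7870, df = 3, p = 0.617762, fail to reject H0.


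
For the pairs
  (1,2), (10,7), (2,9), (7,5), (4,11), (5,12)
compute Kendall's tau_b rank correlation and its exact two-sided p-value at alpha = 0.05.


Step 1: Enumerate the 15 unordered pairs (i,j) with i<j and classify each by sign(x_j-x_i) * sign(y_j-y_i).
  (1,2):dx=+9,dy=+5->C; (1,3):dx=+1,dy=+7->C; (1,4):dx=+6,dy=+3->C; (1,5):dx=+3,dy=+9->C
  (1,6):dx=+4,dy=+10->C; (2,3):dx=-8,dy=+2->D; (2,4):dx=-3,dy=-2->C; (2,5):dx=-6,dy=+4->D
  (2,6):dx=-5,dy=+5->D; (3,4):dx=+5,dy=-4->D; (3,5):dx=+2,dy=+2->C; (3,6):dx=+3,dy=+3->C
  (4,5):dx=-3,dy=+6->D; (4,6):dx=-2,dy=+7->D; (5,6):dx=+1,dy=+1->C
Step 2: C = 9, D = 6, total pairs = 15.
Step 3: tau = (C - D)/(n(n-1)/2) = (9 - 6)/15 = 0.200000.
Step 4: Exact two-sided p-value (enumerate n! = 720 permutations of y under H0): p = 0.719444.
Step 5: alpha = 0.05. fail to reject H0.

tau_b = 0.2000 (C=9, D=6), p = 0.719444, fail to reject H0.


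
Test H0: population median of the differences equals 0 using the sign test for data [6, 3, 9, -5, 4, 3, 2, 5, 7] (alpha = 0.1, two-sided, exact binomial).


Step 1: Discard zero differences. Original n = 9; n_eff = number of nonzero differences = 9.
Nonzero differences (with sign): +6, +3, +9, -5, +4, +3, +2, +5, +7
Step 2: Count signs: positive = 8, negative = 1.
Step 3: Under H0: P(positive) = 0.5, so the number of positives S ~ Bin(9, 0.5).
Step 4: Two-sided exact p-value = sum of Bin(9,0.5) probabilities at or below the observed probability = 0.039062.
Step 5: alpha = 0.1. reject H0.

n_eff = 9, pos = 8, neg = 1, p = 0.039062, reject H0.


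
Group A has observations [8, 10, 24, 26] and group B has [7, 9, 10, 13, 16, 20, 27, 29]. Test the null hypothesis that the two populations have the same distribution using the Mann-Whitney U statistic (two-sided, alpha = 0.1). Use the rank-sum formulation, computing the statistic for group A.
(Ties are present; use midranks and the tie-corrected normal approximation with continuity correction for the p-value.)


Step 1: Combine and sort all 12 observations; assign midranks.
sorted (value, group): (7,Y), (8,X), (9,Y), (10,X), (10,Y), (13,Y), (16,Y), (20,Y), (24,X), (26,X), (27,Y), (29,Y)
ranks: 7->1, 8->2, 9->3, 10->4.5, 10->4.5, 13->6, 16->7, 20->8, 24->9, 26->10, 27->11, 29->12
Step 2: Rank sum for X: R1 = 2 + 4.5 + 9 + 10 = 25.5.
Step 3: U_X = R1 - n1(n1+1)/2 = 25.5 - 4*5/2 = 25.5 - 10 = 15.5.
       U_Y = n1*n2 - U_X = 32 - 15.5 = 16.5.
Step 4: Ties are present, so use the tie-corrected normal approximation (with continuity correction) for the p-value.
Step 5: p-value = 1.000000; compare to alpha = 0.1. fail to reject H0.

U_X = 15.5, p = 1.000000, fail to reject H0 at alpha = 0.1.


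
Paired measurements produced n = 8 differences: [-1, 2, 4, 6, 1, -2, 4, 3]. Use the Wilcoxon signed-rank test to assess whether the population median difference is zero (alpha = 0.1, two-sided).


Step 1: Drop any zero differences (none here) and take |d_i|.
|d| = [1, 2, 4, 6, 1, 2, 4, 3]
Step 2: Midrank |d_i| (ties get averaged ranks).
ranks: |1|->1.5, |2|->3.5, |4|->6.5, |6|->8, |1|->1.5, |2|->3.5, |4|->6.5, |3|->5
Step 3: Attach original signs; sum ranks with positive sign and with negative sign.
W+ = 3.5 + 6.5 + 8 + 1.5 + 6.5 + 5 = 31
W- = 1.5 + 3.5 = 5
(Check: W+ + W- = 36 should equal n(n+1)/2 = 36.)
Step 4: Test statistic W = min(W+, W-) = 5.
Step 5: Ties in |d|, so use the tie-corrected normal approximation.
        E[W] = n(n+1)/4 = 8*9/4 = 18.
        Tie groups: |d|=1 (t=2), |d|=2 (t=2), |d|=4 (t=2); sum(t^3 - t) = 18.
        Var[W] = n(n+1)(2n+1)/24 - sum(t^3-t)/48 = 1224/24 - 18/48 = 50.625.
        z = (W - E[W]) / sqrt(Var[W]) = (5 - 18) / 7.1151 = -1.8271.
        Two-sided p = 2*Phi(z) = 0.067686.
Step 6: alpha = 0.1. reject H0.

W+ = 31, W- = 5, W = min = 5, p = 0.067686, reject H0.


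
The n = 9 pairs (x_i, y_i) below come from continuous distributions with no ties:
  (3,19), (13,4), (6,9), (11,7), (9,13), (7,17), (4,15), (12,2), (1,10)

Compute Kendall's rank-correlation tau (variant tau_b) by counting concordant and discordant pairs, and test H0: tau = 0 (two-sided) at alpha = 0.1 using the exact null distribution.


Step 1: Enumerate the 36 unordered pairs (i,j) with i<j and classify each by sign(x_j-x_i) * sign(y_j-y_i).
  (1,2):dx=+10,dy=-15->D; (1,3):dx=+3,dy=-10->D; (1,4):dx=+8,dy=-12->D; (1,5):dx=+6,dy=-6->D
  (1,6):dx=+4,dy=-2->D; (1,7):dx=+1,dy=-4->D; (1,8):dx=+9,dy=-17->D; (1,9):dx=-2,dy=-9->C
  (2,3):dx=-7,dy=+5->D; (2,4):dx=-2,dy=+3->D; (2,5):dx=-4,dy=+9->D; (2,6):dx=-6,dy=+13->D
  (2,7):dx=-9,dy=+11->D; (2,8):dx=-1,dy=-2->C; (2,9):dx=-12,dy=+6->D; (3,4):dx=+5,dy=-2->D
  (3,5):dx=+3,dy=+4->C; (3,6):dx=+1,dy=+8->C; (3,7):dx=-2,dy=+6->D; (3,8):dx=+6,dy=-7->D
  (3,9):dx=-5,dy=+1->D; (4,5):dx=-2,dy=+6->D; (4,6):dx=-4,dy=+10->D; (4,7):dx=-7,dy=+8->D
  (4,8):dx=+1,dy=-5->D; (4,9):dx=-10,dy=+3->D; (5,6):dx=-2,dy=+4->D; (5,7):dx=-5,dy=+2->D
  (5,8):dx=+3,dy=-11->D; (5,9):dx=-8,dy=-3->C; (6,7):dx=-3,dy=-2->C; (6,8):dx=+5,dy=-15->D
  (6,9):dx=-6,dy=-7->C; (7,8):dx=+8,dy=-13->D; (7,9):dx=-3,dy=-5->C; (8,9):dx=-11,dy=+8->D
Step 2: C = 8, D = 28, total pairs = 36.
Step 3: tau = (C - D)/(n(n-1)/2) = (8 - 28)/36 = -0.555556.
Step 4: Exact two-sided p-value (enumerate n! = 362880 permutations of y under H0): p = 0.044615.
Step 5: alpha = 0.1. reject H0.

tau_b = -0.5556 (C=8, D=28), p = 0.044615, reject H0.


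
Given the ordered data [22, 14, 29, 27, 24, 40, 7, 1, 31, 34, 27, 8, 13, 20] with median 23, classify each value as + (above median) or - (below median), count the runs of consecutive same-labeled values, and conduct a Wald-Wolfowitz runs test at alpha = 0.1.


Step 1: Compute median = 23; label A = above, B = below.
Labels in order: BBAAAABBAAABBB  (n_A = 7, n_B = 7)
Step 2: Count runs R = 5.
Step 3: Under H0 (random ordering), E[R] = 2*n_A*n_B/(n_A+n_B) + 1 = 2*7*7/14 + 1 = 8.0000.
        Var[R] = 2*n_A*n_B*(2*n_A*n_B - n_A - n_B) / ((n_A+n_B)^2 * (n_A+n_B-1)) = 8232/2548 = 3.2308.
        SD[R] = 1.7974.
Step 4: Continuity-corrected z = (R + 0.5 - E[R]) / SD[R] = (5 + 0.5 - 8.0000) / 1.7974 = -1.3909.
Step 5: Two-sided p-value via normal approximation = 2*(1 - Phi(|z|)) = 0.164264.
Step 6: alpha = 0.1. fail to reject H0.

R = 5, z = -1.3909, p = 0.164264, fail to reject H0.


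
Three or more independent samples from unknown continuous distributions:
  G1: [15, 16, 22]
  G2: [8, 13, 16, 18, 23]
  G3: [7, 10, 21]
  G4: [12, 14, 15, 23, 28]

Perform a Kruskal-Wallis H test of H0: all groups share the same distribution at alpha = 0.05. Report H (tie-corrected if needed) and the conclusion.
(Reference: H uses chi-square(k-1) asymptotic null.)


Step 1: Combine all N = 16 observations and assign midranks.
sorted (value, group, rank): (7,G3,1), (8,G2,2), (10,G3,3), (12,G4,4), (13,G2,5), (14,G4,6), (15,G1,7.5), (15,G4,7.5), (16,G1,9.5), (16,G2,9.5), (18,G2,11), (21,G3,12), (22,G1,13), (23,G2,14.5), (23,G4,14.5), (28,G4,16)
Step 2: Sum ranks within each group.
R_1 = 30 (n_1 = 3)
R_2 = 42 (n_2 = 5)
R_3 = 16 (n_3 = 3)
R_4 = 48 (n_4 = 5)
Step 3: H = 12/(N(N+1)) * sum(R_i^2/n_i) - 3(N+1)
     = 12/(16*17) * (30^2/3 + 42^2/5 + 16^2/3 + 48^2/5) - 3*17
     = 0.044118 * 1198.93 - 51
     = 1.894118.
Step 4: Ties present; correction factor C = 1 - 18/(16^3 - 16) = 0.995588. Corrected H = 1.894118 / 0.995588 = 1.902511.
Step 5: Under H0, H ~ chi^2(3); p-value = 0.592885.
Step 6: alpha = 0.05. fail to reject H0.

H = 1.9025, df = 3, p = 0.592885, fail to reject H0.


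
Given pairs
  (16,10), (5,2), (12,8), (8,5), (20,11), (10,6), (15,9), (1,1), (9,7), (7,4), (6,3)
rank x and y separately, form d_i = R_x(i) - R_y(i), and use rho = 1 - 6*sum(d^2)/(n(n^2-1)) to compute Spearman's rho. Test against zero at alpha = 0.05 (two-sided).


Step 1: Rank x and y separately (midranks; no ties here).
rank(x): 16->10, 5->2, 12->8, 8->5, 20->11, 10->7, 15->9, 1->1, 9->6, 7->4, 6->3
rank(y): 10->10, 2->2, 8->8, 5->5, 11->11, 6->6, 9->9, 1->1, 7->7, 4->4, 3->3
Step 2: d_i = R_x(i) - R_y(i); compute d_i^2.
  (10-10)^2=0, (2-2)^2=0, (8-8)^2=0, (5-5)^2=0, (11-11)^2=0, (7-6)^2=1, (9-9)^2=0, (1-1)^2=0, (6-7)^2=1, (4-4)^2=0, (3-3)^2=0
sum(d^2) = 2.
Step 3: rho = 1 - 6*2 / (11*(11^2 - 1)) = 1 - 12/1320 = 0.990909.
Step 4: Under H0, t = rho * sqrt((n-2)/(1-rho^2)) = 22.0966 ~ t(9).
Step 5: Two-sided p-value from the t-distribution with 9 df = 0.000000.
Step 6: alpha = 0.05. reject H0.

rho = 0.9909, p = 0.000000, reject H0 at alpha = 0.05.


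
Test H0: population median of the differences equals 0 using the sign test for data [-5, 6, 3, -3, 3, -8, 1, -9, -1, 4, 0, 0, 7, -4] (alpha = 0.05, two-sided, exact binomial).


Step 1: Discard zero differences. Original n = 14; n_eff = number of nonzero differences = 12.
Nonzero differences (with sign): -5, +6, +3, -3, +3, -8, +1, -9, -1, +4, +7, -4
Step 2: Count signs: positive = 6, negative = 6.
Step 3: Under H0: P(positive) = 0.5, so the number of positives S ~ Bin(12, 0.5).
Step 4: Two-sided exact p-value = sum of Bin(12,0.5) probabilities at or below the observed probability = 1.000000.
Step 5: alpha = 0.05. fail to reject H0.

n_eff = 12, pos = 6, neg = 6, p = 1.000000, fail to reject H0.


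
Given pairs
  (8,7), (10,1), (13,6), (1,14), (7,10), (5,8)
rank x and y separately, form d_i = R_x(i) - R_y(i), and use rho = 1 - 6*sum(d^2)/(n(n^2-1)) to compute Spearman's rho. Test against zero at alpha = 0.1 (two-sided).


Step 1: Rank x and y separately (midranks; no ties here).
rank(x): 8->4, 10->5, 13->6, 1->1, 7->3, 5->2
rank(y): 7->3, 1->1, 6->2, 14->6, 10->5, 8->4
Step 2: d_i = R_x(i) - R_y(i); compute d_i^2.
  (4-3)^2=1, (5-1)^2=16, (6-2)^2=16, (1-6)^2=25, (3-5)^2=4, (2-4)^2=4
sum(d^2) = 66.
Step 3: rho = 1 - 6*66 / (6*(6^2 - 1)) = 1 - 396/210 = -0.885714.
Step 4: Under H0, t = rho * sqrt((n-2)/(1-rho^2)) = -3.8158 ~ t(4).
Step 5: Two-sided p-value from the t-distribution with 4 df = 0.018845.
Step 6: alpha = 0.1. reject H0.

rho = -0.8857, p = 0.018845, reject H0 at alpha = 0.1.


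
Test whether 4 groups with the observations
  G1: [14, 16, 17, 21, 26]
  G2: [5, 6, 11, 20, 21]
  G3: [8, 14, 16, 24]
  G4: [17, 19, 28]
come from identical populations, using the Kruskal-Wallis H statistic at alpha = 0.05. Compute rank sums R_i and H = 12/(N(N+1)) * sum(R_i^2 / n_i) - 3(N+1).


Step 1: Combine all N = 17 observations and assign midranks.
sorted (value, group, rank): (5,G2,1), (6,G2,2), (8,G3,3), (11,G2,4), (14,G1,5.5), (14,G3,5.5), (16,G1,7.5), (16,G3,7.5), (17,G1,9.5), (17,G4,9.5), (19,G4,11), (20,G2,12), (21,G1,13.5), (21,G2,13.5), (24,G3,15), (26,G1,16), (28,G4,17)
Step 2: Sum ranks within each group.
R_1 = 52 (n_1 = 5)
R_2 = 32.5 (n_2 = 5)
R_3 = 31 (n_3 = 4)
R_4 = 37.5 (n_4 = 3)
Step 3: H = 12/(N(N+1)) * sum(R_i^2/n_i) - 3(N+1)
     = 12/(17*18) * (52^2/5 + 32.5^2/5 + 31^2/4 + 37.5^2/3) - 3*18
     = 0.039216 * 1461.05 - 54
     = 3.296078.
Step 4: Ties present; correction factor C = 1 - 24/(17^3 - 17) = 0.995098. Corrected H = 3.296078 / 0.995098 = 3.312315.
Step 5: Under H0, H ~ chi^2(3); p-value = 0.345932.
Step 6: alpha = 0.05. fail to reject H0.

H = 3.3123, df = 3, p = 0.345932, fail to reject H0.


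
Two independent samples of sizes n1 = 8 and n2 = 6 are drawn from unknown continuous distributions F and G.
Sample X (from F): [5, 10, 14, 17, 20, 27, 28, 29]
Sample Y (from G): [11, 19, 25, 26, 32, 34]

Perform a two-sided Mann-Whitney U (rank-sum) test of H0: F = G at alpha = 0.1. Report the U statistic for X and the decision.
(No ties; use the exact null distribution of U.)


Step 1: Combine and sort all 14 observations; assign midranks.
sorted (value, group): (5,X), (10,X), (11,Y), (14,X), (17,X), (19,Y), (20,X), (25,Y), (26,Y), (27,X), (28,X), (29,X), (32,Y), (34,Y)
ranks: 5->1, 10->2, 11->3, 14->4, 17->5, 19->6, 20->7, 25->8, 26->9, 27->10, 28->11, 29->12, 32->13, 34->14
Step 2: Rank sum for X: R1 = 1 + 2 + 4 + 5 + 7 + 10 + 11 + 12 = 52.
Step 3: U_X = R1 - n1(n1+1)/2 = 52 - 8*9/2 = 52 - 36 = 16.
       U_Y = n1*n2 - U_X = 48 - 16 = 32.
Step 4: No ties, so the exact null distribution of U (based on enumerating the C(14,8) = 3003 equally likely rank assignments) gives the two-sided p-value.
Step 5: p-value = 0.344988; compare to alpha = 0.1. fail to reject H0.

U_X = 16, p = 0.344988, fail to reject H0 at alpha = 0.1.


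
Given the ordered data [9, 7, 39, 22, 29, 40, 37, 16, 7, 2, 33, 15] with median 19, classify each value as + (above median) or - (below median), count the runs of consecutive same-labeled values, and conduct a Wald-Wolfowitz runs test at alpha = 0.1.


Step 1: Compute median = 19; label A = above, B = below.
Labels in order: BBAAAAABBBAB  (n_A = 6, n_B = 6)
Step 2: Count runs R = 5.
Step 3: Under H0 (random ordering), E[R] = 2*n_A*n_B/(n_A+n_B) + 1 = 2*6*6/12 + 1 = 7.0000.
        Var[R] = 2*n_A*n_B*(2*n_A*n_B - n_A - n_B) / ((n_A+n_B)^2 * (n_A+n_B-1)) = 4320/1584 = 2.7273.
        SD[R] = 1.6514.
Step 4: Continuity-corrected z = (R + 0.5 - E[R]) / SD[R] = (5 + 0.5 - 7.0000) / 1.6514 = -0.9083.
Step 5: Two-sided p-value via normal approximation = 2*(1 - Phi(|z|)) = 0.363722.
Step 6: alpha = 0.1. fail to reject H0.

R = 5, z = -0.9083, p = 0.363722, fail to reject H0.


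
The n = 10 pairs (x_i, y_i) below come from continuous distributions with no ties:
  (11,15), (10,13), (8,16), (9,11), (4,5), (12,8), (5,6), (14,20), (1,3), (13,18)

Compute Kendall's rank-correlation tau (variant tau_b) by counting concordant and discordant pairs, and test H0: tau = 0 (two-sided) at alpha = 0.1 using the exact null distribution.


Step 1: Enumerate the 45 unordered pairs (i,j) with i<j and classify each by sign(x_j-x_i) * sign(y_j-y_i).
  (1,2):dx=-1,dy=-2->C; (1,3):dx=-3,dy=+1->D; (1,4):dx=-2,dy=-4->C; (1,5):dx=-7,dy=-10->C
  (1,6):dx=+1,dy=-7->D; (1,7):dx=-6,dy=-9->C; (1,8):dx=+3,dy=+5->C; (1,9):dx=-10,dy=-12->C
  (1,10):dx=+2,dy=+3->C; (2,3):dx=-2,dy=+3->D; (2,4):dx=-1,dy=-2->C; (2,5):dx=-6,dy=-8->C
  (2,6):dx=+2,dy=-5->D; (2,7):dx=-5,dy=-7->C; (2,8):dx=+4,dy=+7->C; (2,9):dx=-9,dy=-10->C
  (2,10):dx=+3,dy=+5->C; (3,4):dx=+1,dy=-5->D; (3,5):dx=-4,dy=-11->C; (3,6):dx=+4,dy=-8->D
  (3,7):dx=-3,dy=-10->C; (3,8):dx=+6,dy=+4->C; (3,9):dx=-7,dy=-13->C; (3,10):dx=+5,dy=+2->C
  (4,5):dx=-5,dy=-6->C; (4,6):dx=+3,dy=-3->D; (4,7):dx=-4,dy=-5->C; (4,8):dx=+5,dy=+9->C
  (4,9):dx=-8,dy=-8->C; (4,10):dx=+4,dy=+7->C; (5,6):dx=+8,dy=+3->C; (5,7):dx=+1,dy=+1->C
  (5,8):dx=+10,dy=+15->C; (5,9):dx=-3,dy=-2->C; (5,10):dx=+9,dy=+13->C; (6,7):dx=-7,dy=-2->C
  (6,8):dx=+2,dy=+12->C; (6,9):dx=-11,dy=-5->C; (6,10):dx=+1,dy=+10->C; (7,8):dx=+9,dy=+14->C
  (7,9):dx=-4,dy=-3->C; (7,10):dx=+8,dy=+12->C; (8,9):dx=-13,dy=-17->C; (8,10):dx=-1,dy=-2->C
  (9,10):dx=+12,dy=+15->C
Step 2: C = 38, D = 7, total pairs = 45.
Step 3: tau = (C - D)/(n(n-1)/2) = (38 - 7)/45 = 0.688889.
Step 4: Exact two-sided p-value (enumerate n! = 3628800 permutations of y under H0): p = 0.004687.
Step 5: alpha = 0.1. reject H0.

tau_b = 0.6889 (C=38, D=7), p = 0.004687, reject H0.
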